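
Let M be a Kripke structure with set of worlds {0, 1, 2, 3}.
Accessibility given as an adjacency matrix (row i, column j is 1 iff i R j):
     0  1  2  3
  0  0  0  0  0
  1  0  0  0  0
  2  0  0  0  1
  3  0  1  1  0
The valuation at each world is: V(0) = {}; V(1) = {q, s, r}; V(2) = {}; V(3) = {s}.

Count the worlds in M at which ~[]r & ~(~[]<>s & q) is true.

2

Recall that []ψ holds at a world iff ψ holds at every accessible world, and <>ψ holds iff ψ holds at some accessible world.
Let φ = ~[]r & ~(~[]<>s & q). Evaluate φ at each world:
  0 (successors ∅): φ is false.
  1 (successors ∅): φ is false.
  2 (successors {3}): φ is true.
  3 (successors {1, 2}): φ is true.
For instance, at 3:
  At 3: ~[]r is true, ~(~[]<>s & q) is true, so ~[]r & ~(~[]<>s & q) is true.
    At 3: []r is false, so ~[]r is true.
      At 3: []r requires r at every successor {1, 2}.
        r fails at 2, so []r is false at 3.
    At 3: ~[]<>s & q is false, so ~(~[]<>s & q) is true.
      At 3: ~[]<>s is true, q is false, so ~[]<>s & q is false.
Satisfying worlds: {2, 3}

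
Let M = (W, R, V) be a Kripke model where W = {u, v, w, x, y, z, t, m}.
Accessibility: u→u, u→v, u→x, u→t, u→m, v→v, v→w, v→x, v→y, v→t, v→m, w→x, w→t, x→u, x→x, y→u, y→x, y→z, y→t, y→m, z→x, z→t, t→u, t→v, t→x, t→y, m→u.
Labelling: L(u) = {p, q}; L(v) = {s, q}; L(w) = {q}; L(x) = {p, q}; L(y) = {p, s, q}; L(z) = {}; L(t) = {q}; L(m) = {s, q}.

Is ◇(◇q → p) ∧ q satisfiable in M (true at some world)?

Recall that ◇ψ holds at a world iff ψ holds at some accessible world.
Let φ = ◇(◇q → p) ∧ q. Evaluate φ at each world:
  u (successors {u, v, x, t, m}): φ is true.
  v (successors {v, w, x, y, t, m}): φ is true.
  w (successors {x, t}): φ is true.
  x (successors {u, x}): φ is true.
  y (successors {u, x, z, t, m}): φ is true.
  z (successors {x, t}): φ is false.
  t (successors {u, v, x, y}): φ is true.
  m (successors {u}): φ is true.
Detail at u (witness):
  At u: ◇(◇q → p) is true, q is true, so ◇(◇q → p) ∧ q is true.
    At u: ◇(◇q → p) requires ◇q → p at some successor in {u, v, x, t, m}.
      ◇q → p holds at u, so ◇(◇q → p) is true at u.

Yes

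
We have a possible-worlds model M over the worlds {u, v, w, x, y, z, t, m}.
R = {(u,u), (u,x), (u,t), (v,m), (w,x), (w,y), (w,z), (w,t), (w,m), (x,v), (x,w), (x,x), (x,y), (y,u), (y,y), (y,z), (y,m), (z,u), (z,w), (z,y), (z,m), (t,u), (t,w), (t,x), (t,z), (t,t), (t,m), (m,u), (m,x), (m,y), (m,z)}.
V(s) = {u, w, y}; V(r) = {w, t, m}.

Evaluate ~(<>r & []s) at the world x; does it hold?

Yes

At x: <>r & []s is false, so ~(<>r & []s) is true.
  At x: <>r is true, []s is false, so <>r & []s is false.
    At x: <>r requires r at some successor in {v, w, x, y}.
      r holds at w, so <>r is true at x.
    At x: []s requires s at every successor {v, w, x, y}.
      s fails at v, so []s is false at x.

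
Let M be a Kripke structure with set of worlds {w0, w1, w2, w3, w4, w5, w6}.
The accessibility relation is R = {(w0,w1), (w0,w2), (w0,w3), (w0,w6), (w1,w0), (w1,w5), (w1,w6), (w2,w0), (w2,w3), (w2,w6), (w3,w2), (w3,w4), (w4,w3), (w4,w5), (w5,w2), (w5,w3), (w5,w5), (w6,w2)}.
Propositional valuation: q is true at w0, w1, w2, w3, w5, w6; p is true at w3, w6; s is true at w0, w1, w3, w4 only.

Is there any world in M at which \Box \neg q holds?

Let φ = \Box \neg q. Evaluate φ at each world:
  w0 (successors {w1, w2, w3, w6}): φ is false.
  w1 (successors {w0, w5, w6}): φ is false.
  w2 (successors {w0, w3, w6}): φ is false.
  w3 (successors {w2, w4}): φ is false.
  w4 (successors {w3, w5}): φ is false.
  w5 (successors {w2, w3, w5}): φ is false.
  w6 (successors {w2}): φ is false.
For instance, at w3:
  At w3: \Box \neg q requires \neg q at every successor {w2, w4}.
    \neg q fails at w2, so \Box \neg q is false at w3.

No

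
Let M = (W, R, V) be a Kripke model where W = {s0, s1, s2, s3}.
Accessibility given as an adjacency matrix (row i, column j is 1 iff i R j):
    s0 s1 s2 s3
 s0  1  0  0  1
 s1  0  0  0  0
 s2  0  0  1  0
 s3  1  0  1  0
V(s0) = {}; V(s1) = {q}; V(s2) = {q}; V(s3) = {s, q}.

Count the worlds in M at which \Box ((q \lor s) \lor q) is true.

2

Let φ = \Box ((q \lor s) \lor q). Evaluate φ at each world:
  s0 (successors {s0, s3}): φ is false.
  s1 (successors ∅): φ is true.
  s2 (successors {s2}): φ is true.
  s3 (successors {s0, s2}): φ is false.
For instance, at s2:
  At s2: \Box ((q \lor s) \lor q) requires (q \lor s) \lor q at every successor {s2}.
    At s2: (q \lor s) \lor q is true.
  So \Box ((q \lor s) \lor q) is true at s2.
Satisfying worlds: {s1, s2}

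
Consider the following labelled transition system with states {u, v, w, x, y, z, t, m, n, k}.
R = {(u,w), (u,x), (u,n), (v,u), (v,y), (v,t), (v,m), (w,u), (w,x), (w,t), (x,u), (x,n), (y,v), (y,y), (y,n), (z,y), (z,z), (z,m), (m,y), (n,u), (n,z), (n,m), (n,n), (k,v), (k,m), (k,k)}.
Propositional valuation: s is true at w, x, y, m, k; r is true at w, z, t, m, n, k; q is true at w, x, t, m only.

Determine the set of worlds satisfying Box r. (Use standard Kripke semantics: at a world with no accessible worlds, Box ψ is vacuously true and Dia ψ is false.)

t

Let φ = Box r. Evaluate φ at each world:
  u (successors {w, x, n}): φ is false.
  v (successors {u, y, t, m}): φ is false.
  w (successors {u, x, t}): φ is false.
  x (successors {u, n}): φ is false.
  y (successors {v, y, n}): φ is false.
  z (successors {y, z, m}): φ is false.
  t (successors ∅): φ is true.
  m (successors {y}): φ is false.
  n (successors {u, z, m, n}): φ is false.
  k (successors {v, m, k}): φ is false.
For instance, at k:
  At k: Box r requires r at every successor {v, m, k}.
    r fails at v, so Box r is false at k.
Satisfying worlds: {t}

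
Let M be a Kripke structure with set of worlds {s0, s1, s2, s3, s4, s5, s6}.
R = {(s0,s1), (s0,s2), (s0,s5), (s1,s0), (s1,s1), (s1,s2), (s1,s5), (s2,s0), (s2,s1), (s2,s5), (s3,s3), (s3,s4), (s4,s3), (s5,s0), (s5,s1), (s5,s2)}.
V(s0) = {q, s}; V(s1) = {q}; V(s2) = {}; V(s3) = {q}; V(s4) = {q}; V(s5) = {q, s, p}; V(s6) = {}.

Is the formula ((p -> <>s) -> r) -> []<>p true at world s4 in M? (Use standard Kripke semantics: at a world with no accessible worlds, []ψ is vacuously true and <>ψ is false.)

At s4: (p -> <>s) -> r is false, []<>p is false, so ((p -> <>s) -> r) -> []<>p is true.
  At s4: p -> <>s is true, r is false, so (p -> <>s) -> r is false.
    At s4: p is false, <>s is false, so p -> <>s is true.
      At s4: <>s requires s at some successor in {s3}.
        At s3: s is false.
      So <>s is false at s4.
  At s4: []<>p requires <>p at every successor {s3}.
    <>p fails at s3, so []<>p is false at s4.
      At s3: <>p requires p at some successor in {s3, s4}.
        At s3: p is false.
        At s4: p is false.
      So <>p is false at s3.

Yes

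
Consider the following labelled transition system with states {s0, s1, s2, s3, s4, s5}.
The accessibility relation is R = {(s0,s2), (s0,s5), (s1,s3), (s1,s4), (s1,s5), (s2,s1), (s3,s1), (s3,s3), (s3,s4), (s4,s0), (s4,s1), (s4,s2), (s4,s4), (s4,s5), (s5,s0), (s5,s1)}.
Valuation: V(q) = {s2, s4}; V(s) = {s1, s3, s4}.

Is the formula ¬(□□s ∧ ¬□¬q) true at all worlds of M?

Yes

Let φ = ¬(□□s ∧ ¬□¬q). Evaluate φ at each world:
  s0 (successors {s2, s5}): φ is true.
  s1 (successors {s3, s4, s5}): φ is true.
  s2 (successors {s1}): φ is true.
  s3 (successors {s1, s3, s4}): φ is true.
  s4 (successors {s0, s1, s2, s4, s5}): φ is true.
  s5 (successors {s0, s1}): φ is true.
For instance, at s4:
  At s4: □□s ∧ ¬□¬q is false, so ¬(□□s ∧ ¬□¬q) is true.
    At s4: □□s is false, ¬□¬q is true, so □□s ∧ ¬□¬q is false.
      At s4: □□s requires □s at every successor {s0, s1, s2, s4, s5}.
        □s fails at s0, so □□s is false at s4.
      At s4: □¬q is false, so ¬□¬q is true.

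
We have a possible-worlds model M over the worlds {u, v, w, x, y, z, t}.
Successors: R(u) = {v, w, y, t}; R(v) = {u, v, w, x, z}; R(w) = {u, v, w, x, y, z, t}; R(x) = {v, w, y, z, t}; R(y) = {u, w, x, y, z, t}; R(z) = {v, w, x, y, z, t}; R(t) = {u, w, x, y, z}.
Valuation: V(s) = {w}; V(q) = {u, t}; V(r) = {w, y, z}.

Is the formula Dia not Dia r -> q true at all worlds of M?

Recall that Dia ψ holds at a world iff ψ holds at some accessible world.
Let φ = Dia not Dia r -> q. Evaluate φ at each world:
  u (successors {v, w, y, t}): φ is true.
  v (successors {u, v, w, x, z}): φ is true.
  w (successors {u, v, w, x, y, z, t}): φ is true.
  x (successors {v, w, y, z, t}): φ is true.
  y (successors {u, w, x, y, z, t}): φ is true.
  z (successors {v, w, x, y, z, t}): φ is true.
  t (successors {u, w, x, y, z}): φ is true.
For instance, at u:
  At u: Dia not Dia r is false, q is true, so Dia not Dia r -> q is true.
    At u: Dia not Dia r requires not Dia r at some successor in {v, w, y, t}.
      At v: not Dia r is false.
      At w: not Dia r is false.
      At y: not Dia r is false.
      At t: not Dia r is false.
    So Dia not Dia r is false at u.

Yes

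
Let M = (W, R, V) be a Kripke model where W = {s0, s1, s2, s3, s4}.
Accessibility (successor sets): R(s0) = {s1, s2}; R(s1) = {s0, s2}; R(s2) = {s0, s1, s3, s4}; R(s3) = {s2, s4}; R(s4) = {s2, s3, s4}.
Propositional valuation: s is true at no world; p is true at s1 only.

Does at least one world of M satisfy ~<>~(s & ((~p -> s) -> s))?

Recall that <>ψ holds at a world iff ψ holds at some accessible world.
Let φ = ~<>~(s & ((~p -> s) -> s)). Evaluate φ at each world:
  s0 (successors {s1, s2}): φ is false.
  s1 (successors {s0, s2}): φ is false.
  s2 (successors {s0, s1, s3, s4}): φ is false.
  s3 (successors {s2, s4}): φ is false.
  s4 (successors {s2, s3, s4}): φ is false.
For instance, at s3:
  At s3: <>~(s & ((~p -> s) -> s)) is true, so ~<>~(s & ((~p -> s) -> s)) is false.
    At s3: <>~(s & ((~p -> s) -> s)) requires ~(s & ((~p -> s) -> s)) at some successor in {s2, s4}.
      ~(s & ((~p -> s) -> s)) holds at s2, so <>~(s & ((~p -> s) -> s)) is true at s3.

No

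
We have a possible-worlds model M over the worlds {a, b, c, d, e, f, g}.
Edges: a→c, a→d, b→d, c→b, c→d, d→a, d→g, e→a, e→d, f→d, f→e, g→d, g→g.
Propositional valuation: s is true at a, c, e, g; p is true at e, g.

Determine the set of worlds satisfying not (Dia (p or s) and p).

Recall that Dia ψ holds at a world iff ψ holds at some accessible world.
Let φ = not (Dia (p or s) and p). Evaluate φ at each world:
  a (successors {c, d}): φ is true.
  b (successors {d}): φ is true.
  c (successors {b, d}): φ is true.
  d (successors {a, g}): φ is true.
  e (successors {a, d}): φ is false.
  f (successors {d, e}): φ is true.
  g (successors {d, g}): φ is false.
For instance, at f:
  At f: Dia (p or s) and p is false, so not (Dia (p or s) and p) is true.
    At f: Dia (p or s) is true, p is false, so Dia (p or s) and p is false.
      At f: Dia (p or s) requires p or s at some successor in {d, e}.
        p or s holds at e, so Dia (p or s) is true at f.
Satisfying worlds: {a, b, c, d, f}

a, b, c, d, f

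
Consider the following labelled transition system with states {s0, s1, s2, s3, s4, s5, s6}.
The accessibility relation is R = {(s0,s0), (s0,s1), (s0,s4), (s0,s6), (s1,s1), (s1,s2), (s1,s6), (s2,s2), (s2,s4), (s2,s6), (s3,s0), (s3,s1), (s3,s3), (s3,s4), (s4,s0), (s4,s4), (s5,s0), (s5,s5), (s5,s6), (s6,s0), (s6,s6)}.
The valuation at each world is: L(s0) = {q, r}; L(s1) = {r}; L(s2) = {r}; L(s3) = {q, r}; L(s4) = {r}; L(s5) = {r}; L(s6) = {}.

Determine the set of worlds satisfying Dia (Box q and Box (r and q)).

none

Let φ = Dia (Box q and Box (r and q)). Evaluate φ at each world:
  s0 (successors {s0, s1, s4, s6}): φ is false.
  s1 (successors {s1, s2, s6}): φ is false.
  s2 (successors {s2, s4, s6}): φ is false.
  s3 (successors {s0, s1, s3, s4}): φ is false.
  s4 (successors {s0, s4}): φ is false.
  s5 (successors {s0, s5, s6}): φ is false.
  s6 (successors {s0, s6}): φ is false.
For instance, at s4:
  At s4: Dia (Box q and Box (r and q)) requires Box q and Box (r and q) at some successor in {s0, s4}.
    At s0: Box q and Box (r and q) is false.
    At s4: Box q and Box (r and q) is false.
  So Dia (Box q and Box (r and q)) is false at s4.
Satisfying worlds: none.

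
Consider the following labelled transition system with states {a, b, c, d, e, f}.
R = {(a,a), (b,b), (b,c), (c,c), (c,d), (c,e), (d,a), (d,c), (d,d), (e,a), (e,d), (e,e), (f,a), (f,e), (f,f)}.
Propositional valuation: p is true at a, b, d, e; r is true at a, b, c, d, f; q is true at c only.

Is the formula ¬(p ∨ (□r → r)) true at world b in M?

At b: p ∨ (□r → r) is true, so ¬(p ∨ (□r → r)) is false.
  At b: p is true, □r → r is true, so p ∨ (□r → r) is true.
    At b: □r is true, r is true, so □r → r is true.
      At b: □r requires r at every successor {b, c}.
        At b: r is true.
        At c: r is true.
      So □r is true at b.

No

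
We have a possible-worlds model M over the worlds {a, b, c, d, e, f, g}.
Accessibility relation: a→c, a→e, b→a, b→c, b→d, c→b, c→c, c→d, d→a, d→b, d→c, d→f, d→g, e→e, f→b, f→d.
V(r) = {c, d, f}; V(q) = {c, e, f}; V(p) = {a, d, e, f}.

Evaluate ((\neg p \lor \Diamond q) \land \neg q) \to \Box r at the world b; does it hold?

At b: (\neg p \lor \Diamond q) \land \neg q is true, \Box r is false, so ((\neg p \lor \Diamond q) \land \neg q) \to \Box r is false.
  At b: \neg p \lor \Diamond q is true, \neg q is true, so (\neg p \lor \Diamond q) \land \neg q is true.
    At b: \neg p is true, \Diamond q is true, so \neg p \lor \Diamond q is true.
      At b: \Diamond q requires q at some successor in {a, c, d}.
        q holds at c, so \Diamond q is true at b.
  At b: \Box r requires r at every successor {a, c, d}.
    r fails at a, so \Box r is false at b.

No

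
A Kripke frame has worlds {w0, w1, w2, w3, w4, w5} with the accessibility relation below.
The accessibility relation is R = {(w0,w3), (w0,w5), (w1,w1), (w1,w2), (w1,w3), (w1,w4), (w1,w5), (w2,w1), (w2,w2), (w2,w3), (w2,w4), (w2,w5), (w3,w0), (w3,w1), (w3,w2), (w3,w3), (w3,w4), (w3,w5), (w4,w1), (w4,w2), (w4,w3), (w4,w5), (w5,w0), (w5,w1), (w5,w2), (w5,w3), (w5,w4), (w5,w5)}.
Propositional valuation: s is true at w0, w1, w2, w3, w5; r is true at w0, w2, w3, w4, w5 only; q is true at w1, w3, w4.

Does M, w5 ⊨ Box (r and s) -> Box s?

Yes

At w5: Box (r and s) is false, Box s is false, so Box (r and s) -> Box s is true.
  At w5: Box (r and s) requires r and s at every successor {w0, w1, w2, w3, w4, w5}.
    r and s fails at w1, so Box (r and s) is false at w5.
  At w5: Box s requires s at every successor {w0, w1, w2, w3, w4, w5}.
    s fails at w4, so Box s is false at w5.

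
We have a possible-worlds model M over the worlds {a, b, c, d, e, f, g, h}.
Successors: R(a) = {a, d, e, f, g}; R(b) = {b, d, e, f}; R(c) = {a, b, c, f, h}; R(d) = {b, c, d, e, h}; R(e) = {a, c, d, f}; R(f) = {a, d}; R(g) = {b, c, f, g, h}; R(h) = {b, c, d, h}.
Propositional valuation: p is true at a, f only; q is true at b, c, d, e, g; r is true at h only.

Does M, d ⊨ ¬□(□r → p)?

No

At d: □(□r → p) is true, so ¬□(□r → p) is false.
  At d: □(□r → p) requires □r → p at every successor {b, c, d, e, h}.
    At b: □r → p is true.
    At c: □r → p is true.
    At d: □r → p is true.
    At e: □r → p is true.
    At h: □r → p is true.
  So □(□r → p) is true at d.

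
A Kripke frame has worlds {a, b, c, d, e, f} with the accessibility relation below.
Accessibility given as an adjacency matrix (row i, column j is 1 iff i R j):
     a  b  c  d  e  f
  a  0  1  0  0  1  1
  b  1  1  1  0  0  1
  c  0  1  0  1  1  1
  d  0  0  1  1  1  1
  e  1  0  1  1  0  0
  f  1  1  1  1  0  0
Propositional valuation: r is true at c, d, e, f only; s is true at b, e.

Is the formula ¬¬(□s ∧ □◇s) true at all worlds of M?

Let φ = ¬¬(□s ∧ □◇s). Evaluate φ at each world:
  a (successors {b, e, f}): φ is false.
  b (successors {a, b, c, f}): φ is false.
  c (successors {b, d, e, f}): φ is false.
  d (successors {c, d, e, f}): φ is false.
  e (successors {a, c, d}): φ is false.
  f (successors {a, b, c, d}): φ is false.
Detail at a (counterexample):
  At a: ¬(□s ∧ □◇s) is true, so ¬¬(□s ∧ □◇s) is false.
    At a: □s ∧ □◇s is false, so ¬(□s ∧ □◇s) is true.
      At a: □s is false, □◇s is false, so □s ∧ □◇s is false.

No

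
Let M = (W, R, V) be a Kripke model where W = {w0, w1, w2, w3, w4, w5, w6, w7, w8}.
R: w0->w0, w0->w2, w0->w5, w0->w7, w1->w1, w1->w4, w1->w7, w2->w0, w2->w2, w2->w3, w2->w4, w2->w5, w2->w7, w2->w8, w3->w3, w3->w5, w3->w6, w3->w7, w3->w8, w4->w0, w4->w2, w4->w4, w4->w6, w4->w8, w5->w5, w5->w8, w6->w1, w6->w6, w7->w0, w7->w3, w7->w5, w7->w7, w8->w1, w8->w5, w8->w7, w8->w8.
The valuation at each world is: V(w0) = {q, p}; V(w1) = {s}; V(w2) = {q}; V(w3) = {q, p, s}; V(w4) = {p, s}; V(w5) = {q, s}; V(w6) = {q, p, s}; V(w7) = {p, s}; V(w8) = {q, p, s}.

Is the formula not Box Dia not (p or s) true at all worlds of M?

Let φ = not Box Dia not (p or s). Evaluate φ at each world:
  w0 (successors {w0, w2, w5, w7}): φ is true.
  w1 (successors {w1, w4, w7}): φ is true.
  w2 (successors {w0, w2, w3, w4, w5, w7, w8}): φ is true.
  w3 (successors {w3, w5, w6, w7, w8}): φ is true.
  w4 (successors {w0, w2, w4, w6, w8}): φ is true.
  w5 (successors {w5, w8}): φ is true.
  w6 (successors {w1, w6}): φ is true.
  w7 (successors {w0, w3, w5, w7}): φ is true.
  w8 (successors {w1, w5, w7, w8}): φ is true.
For instance, at w5:
  At w5: Box Dia not (p or s) is false, so not Box Dia not (p or s) is true.
    At w5: Box Dia not (p or s) requires Dia not (p or s) at every successor {w5, w8}.
      Dia not (p or s) fails at w5, so Box Dia not (p or s) is false at w5.

Yes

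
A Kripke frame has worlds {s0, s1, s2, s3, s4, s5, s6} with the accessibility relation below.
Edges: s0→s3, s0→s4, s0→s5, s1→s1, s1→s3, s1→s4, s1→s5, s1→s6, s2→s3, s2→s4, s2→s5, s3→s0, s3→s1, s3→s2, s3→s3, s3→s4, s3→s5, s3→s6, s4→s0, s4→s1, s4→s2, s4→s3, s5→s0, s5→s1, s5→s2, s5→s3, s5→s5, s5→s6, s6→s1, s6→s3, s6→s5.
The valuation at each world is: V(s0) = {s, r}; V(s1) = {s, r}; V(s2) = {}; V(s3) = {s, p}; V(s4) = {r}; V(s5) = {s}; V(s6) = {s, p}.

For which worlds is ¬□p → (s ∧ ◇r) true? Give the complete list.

s0, s1, s3, s5, s6

Let φ = ¬□p → (s ∧ ◇r). Evaluate φ at each world:
  s0 (successors {s3, s4, s5}): φ is true.
  s1 (successors {s1, s3, s4, s5, s6}): φ is true.
  s2 (successors {s3, s4, s5}): φ is false.
  s3 (successors {s0, s1, s2, s3, s4, s5, s6}): φ is true.
  s4 (successors {s0, s1, s2, s3}): φ is false.
  s5 (successors {s0, s1, s2, s3, s5, s6}): φ is true.
  s6 (successors {s1, s3, s5}): φ is true.
For instance, at s2:
  At s2: ¬□p is true, s ∧ ◇r is false, so ¬□p → (s ∧ ◇r) is false.
    At s2: □p is false, so ¬□p is true.
      At s2: □p requires p at every successor {s3, s4, s5}.
        p fails at s4, so □p is false at s2.
    At s2: s is false, ◇r is true, so s ∧ ◇r is false.
      At s2: ◇r requires r at some successor in {s3, s4, s5}.
        r holds at s4, so ◇r is true at s2.
Satisfying worlds: {s0, s1, s3, s5, s6}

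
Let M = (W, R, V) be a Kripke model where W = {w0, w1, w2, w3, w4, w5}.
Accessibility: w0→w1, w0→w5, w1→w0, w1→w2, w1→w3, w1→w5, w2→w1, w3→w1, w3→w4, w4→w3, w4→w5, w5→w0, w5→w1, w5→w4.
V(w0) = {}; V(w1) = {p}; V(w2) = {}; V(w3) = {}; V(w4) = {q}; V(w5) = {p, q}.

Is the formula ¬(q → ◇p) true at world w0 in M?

No

At w0: q → ◇p is true, so ¬(q → ◇p) is false.
  At w0: q is false, ◇p is true, so q → ◇p is true.
    At w0: ◇p requires p at some successor in {w1, w5}.
      p holds at w1, so ◇p is true at w0.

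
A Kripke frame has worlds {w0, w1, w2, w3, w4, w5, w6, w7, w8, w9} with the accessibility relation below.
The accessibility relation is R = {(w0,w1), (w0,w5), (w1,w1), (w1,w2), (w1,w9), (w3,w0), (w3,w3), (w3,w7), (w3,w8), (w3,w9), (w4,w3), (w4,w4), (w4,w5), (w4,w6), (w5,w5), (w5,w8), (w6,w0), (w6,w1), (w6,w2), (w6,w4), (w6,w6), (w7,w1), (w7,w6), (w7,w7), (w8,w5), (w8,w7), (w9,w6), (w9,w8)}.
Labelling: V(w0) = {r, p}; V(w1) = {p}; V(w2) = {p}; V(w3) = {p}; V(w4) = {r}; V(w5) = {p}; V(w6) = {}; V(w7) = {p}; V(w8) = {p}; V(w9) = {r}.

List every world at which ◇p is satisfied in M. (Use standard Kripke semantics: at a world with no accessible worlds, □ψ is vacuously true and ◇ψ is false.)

w0, w1, w3, w4, w5, w6, w7, w8, w9

Recall that ◇ψ holds at a world iff ψ holds at some accessible world.
Let φ = ◇p. Evaluate φ at each world:
  w0 (successors {w1, w5}): φ is true.
  w1 (successors {w1, w2, w9}): φ is true.
  w2 (successors ∅): φ is false.
  w3 (successors {w0, w3, w7, w8, w9}): φ is true.
  w4 (successors {w3, w4, w5, w6}): φ is true.
  w5 (successors {w5, w8}): φ is true.
  w6 (successors {w0, w1, w2, w4, w6}): φ is true.
  w7 (successors {w1, w6, w7}): φ is true.
  w8 (successors {w5, w7}): φ is true.
  w9 (successors {w6, w8}): φ is true.
For instance, at w6:
  At w6: ◇p requires p at some successor in {w0, w1, w2, w4, w6}.
    p holds at w0, so ◇p is true at w6.
Satisfying worlds: {w0, w1, w3, w4, w5, w6, w7, w8, w9}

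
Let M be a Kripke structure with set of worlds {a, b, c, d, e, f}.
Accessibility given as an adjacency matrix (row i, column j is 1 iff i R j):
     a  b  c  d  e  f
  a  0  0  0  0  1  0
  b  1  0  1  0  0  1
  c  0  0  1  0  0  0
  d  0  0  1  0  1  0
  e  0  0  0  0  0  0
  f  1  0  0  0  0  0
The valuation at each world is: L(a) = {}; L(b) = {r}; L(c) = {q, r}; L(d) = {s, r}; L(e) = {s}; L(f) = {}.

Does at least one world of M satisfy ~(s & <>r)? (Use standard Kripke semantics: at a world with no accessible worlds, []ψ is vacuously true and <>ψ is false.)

Let φ = ~(s & <>r). Evaluate φ at each world:
  a (successors {e}): φ is true.
  b (successors {a, c, f}): φ is true.
  c (successors {c}): φ is true.
  d (successors {c, e}): φ is false.
  e (successors ∅): φ is true.
  f (successors {a}): φ is true.
Detail at a (witness):
  At a: s & <>r is false, so ~(s & <>r) is true.
    At a: s is false, <>r is false, so s & <>r is false.
      At a: <>r requires r at some successor in {e}.
        At e: r is false.
      So <>r is false at a.

Yes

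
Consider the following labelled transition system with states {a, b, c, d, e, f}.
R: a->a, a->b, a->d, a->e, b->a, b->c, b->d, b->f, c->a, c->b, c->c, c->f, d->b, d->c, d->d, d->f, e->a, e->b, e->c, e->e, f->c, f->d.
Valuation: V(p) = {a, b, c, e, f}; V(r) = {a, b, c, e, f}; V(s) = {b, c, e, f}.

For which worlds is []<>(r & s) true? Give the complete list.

a, b, c, d, e, f

Let φ = []<>(r & s). Evaluate φ at each world:
  a (successors {a, b, d, e}): φ is true.
  b (successors {a, c, d, f}): φ is true.
  c (successors {a, b, c, f}): φ is true.
  d (successors {b, c, d, f}): φ is true.
  e (successors {a, b, c, e}): φ is true.
  f (successors {c, d}): φ is true.
For instance, at e:
  At e: []<>(r & s) requires <>(r & s) at every successor {a, b, c, e}.
    At a: <>(r & s) is true.
    At b: <>(r & s) is true.
    At c: <>(r & s) is true.
    At e: <>(r & s) is true.
  So []<>(r & s) is true at e.
Satisfying worlds: {a, b, c, d, e, f}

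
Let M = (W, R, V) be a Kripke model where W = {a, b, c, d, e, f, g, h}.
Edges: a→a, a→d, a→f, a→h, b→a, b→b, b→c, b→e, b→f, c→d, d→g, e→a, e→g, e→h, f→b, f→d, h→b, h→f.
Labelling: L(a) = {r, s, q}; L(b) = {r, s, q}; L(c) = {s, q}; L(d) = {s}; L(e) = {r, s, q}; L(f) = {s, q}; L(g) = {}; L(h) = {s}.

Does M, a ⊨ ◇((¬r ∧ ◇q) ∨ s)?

Yes

At a: ◇((¬r ∧ ◇q) ∨ s) requires (¬r ∧ ◇q) ∨ s at some successor in {a, d, f, h}.
  (¬r ∧ ◇q) ∨ s holds at a, so ◇((¬r ∧ ◇q) ∨ s) is true at a.
    At a: ¬r ∧ ◇q is false, s is true, so (¬r ∧ ◇q) ∨ s is true.
      At a: ¬r is false, ◇q is true, so ¬r ∧ ◇q is false.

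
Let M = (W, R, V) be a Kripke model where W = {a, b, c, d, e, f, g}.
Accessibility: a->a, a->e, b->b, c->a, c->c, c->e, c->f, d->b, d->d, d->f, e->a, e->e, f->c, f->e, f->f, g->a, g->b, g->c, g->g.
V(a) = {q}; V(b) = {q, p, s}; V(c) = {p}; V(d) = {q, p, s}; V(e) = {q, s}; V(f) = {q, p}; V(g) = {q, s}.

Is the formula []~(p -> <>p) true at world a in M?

At a: []~(p -> <>p) requires ~(p -> <>p) at every successor {a, e}.
  ~(p -> <>p) fails at a, so []~(p -> <>p) is false at a.
    At a: p -> <>p is true, so ~(p -> <>p) is false.
      At a: p is false, <>p is false, so p -> <>p is true.

No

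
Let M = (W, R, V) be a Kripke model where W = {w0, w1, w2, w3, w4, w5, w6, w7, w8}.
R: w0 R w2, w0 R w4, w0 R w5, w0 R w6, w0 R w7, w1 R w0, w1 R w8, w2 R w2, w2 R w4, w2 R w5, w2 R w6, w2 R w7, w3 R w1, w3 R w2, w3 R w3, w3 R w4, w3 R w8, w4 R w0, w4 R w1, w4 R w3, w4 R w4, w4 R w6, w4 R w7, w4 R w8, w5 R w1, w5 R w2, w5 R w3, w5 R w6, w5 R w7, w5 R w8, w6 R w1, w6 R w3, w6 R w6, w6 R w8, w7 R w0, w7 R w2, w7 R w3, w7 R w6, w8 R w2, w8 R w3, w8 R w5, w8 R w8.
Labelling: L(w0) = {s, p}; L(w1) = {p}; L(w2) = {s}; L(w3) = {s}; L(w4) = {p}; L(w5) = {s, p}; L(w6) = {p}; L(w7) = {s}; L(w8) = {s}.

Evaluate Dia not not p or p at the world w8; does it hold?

Yes

At w8: Dia not not p is true, p is false, so Dia not not p or p is true.
  At w8: Dia not not p requires not not p at some successor in {w2, w3, w5, w8}.
    not not p holds at w5, so Dia not not p is true at w8.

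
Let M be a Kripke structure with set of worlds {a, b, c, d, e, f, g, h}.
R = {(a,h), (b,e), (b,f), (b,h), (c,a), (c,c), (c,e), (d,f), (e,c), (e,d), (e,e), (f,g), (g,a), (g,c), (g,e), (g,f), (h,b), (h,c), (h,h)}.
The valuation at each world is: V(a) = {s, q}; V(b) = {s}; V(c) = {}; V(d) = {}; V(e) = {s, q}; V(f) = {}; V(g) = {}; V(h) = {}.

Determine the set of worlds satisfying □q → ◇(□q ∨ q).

Let φ = □q → ◇(□q ∨ q). Evaluate φ at each world:
  a (successors {h}): φ is true.
  b (successors {e, f, h}): φ is true.
  c (successors {a, c, e}): φ is true.
  d (successors {f}): φ is true.
  e (successors {c, d, e}): φ is true.
  f (successors {g}): φ is true.
  g (successors {a, c, e, f}): φ is true.
  h (successors {b, c, h}): φ is true.
For instance, at b:
  At b: □q is false, ◇(□q ∨ q) is true, so □q → ◇(□q ∨ q) is true.
    At b: □q requires q at every successor {e, f, h}.
      q fails at f, so □q is false at b.
    At b: ◇(□q ∨ q) requires □q ∨ q at some successor in {e, f, h}.
      □q ∨ q holds at e, so ◇(□q ∨ q) is true at b.
Satisfying worlds: {a, b, c, d, e, f, g, h}

a, b, c, d, e, f, g, h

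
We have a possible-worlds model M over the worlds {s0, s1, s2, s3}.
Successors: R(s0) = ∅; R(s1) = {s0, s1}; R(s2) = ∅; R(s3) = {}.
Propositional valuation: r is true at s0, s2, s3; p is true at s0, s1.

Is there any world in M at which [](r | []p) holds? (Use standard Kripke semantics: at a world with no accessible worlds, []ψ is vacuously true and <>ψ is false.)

Let φ = [](r | []p). Evaluate φ at each world:
  s0 (successors ∅): φ is true.
  s1 (successors {s0, s1}): φ is true.
  s2 (successors ∅): φ is true.
  s3 (successors ∅): φ is true.
Detail at s0 (witness):
  At s0: no accessible worlds, so [](r | []p) holds vacuously.

Yes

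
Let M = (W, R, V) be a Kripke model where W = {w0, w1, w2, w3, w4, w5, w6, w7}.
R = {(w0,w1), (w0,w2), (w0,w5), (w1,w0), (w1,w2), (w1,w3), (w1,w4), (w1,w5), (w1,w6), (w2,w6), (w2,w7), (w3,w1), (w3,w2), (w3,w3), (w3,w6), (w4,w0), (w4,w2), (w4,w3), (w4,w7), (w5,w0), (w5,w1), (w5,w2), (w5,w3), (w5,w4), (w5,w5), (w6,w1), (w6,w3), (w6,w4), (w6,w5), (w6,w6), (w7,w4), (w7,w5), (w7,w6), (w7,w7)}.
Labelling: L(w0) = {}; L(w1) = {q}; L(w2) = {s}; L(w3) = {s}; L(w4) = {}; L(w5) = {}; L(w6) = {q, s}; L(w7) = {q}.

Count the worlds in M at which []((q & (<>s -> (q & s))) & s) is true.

0

Let φ = []((q & (<>s -> (q & s))) & s). Evaluate φ at each world:
  w0 (successors {w1, w2, w5}): φ is false.
  w1 (successors {w0, w2, w3, w4, w5, w6}): φ is false.
  w2 (successors {w6, w7}): φ is false.
  w3 (successors {w1, w2, w3, w6}): φ is false.
  w4 (successors {w0, w2, w3, w7}): φ is false.
  w5 (successors {w0, w1, w2, w3, w4, w5}): φ is false.
  w6 (successors {w1, w3, w4, w5, w6}): φ is false.
  w7 (successors {w4, w5, w6, w7}): φ is false.
For instance, at w6:
  At w6: []((q & (<>s -> (q & s))) & s) requires (q & (<>s -> (q & s))) & s at every successor {w1, w3, w4, w5, w6}.
    (q & (<>s -> (q & s))) & s fails at w1, so []((q & (<>s -> (q & s))) & s) is false at w6.
      At w1: q & (<>s -> (q & s)) is false, s is false, so (q & (<>s -> (q & s))) & s is false.
Satisfying worlds: none.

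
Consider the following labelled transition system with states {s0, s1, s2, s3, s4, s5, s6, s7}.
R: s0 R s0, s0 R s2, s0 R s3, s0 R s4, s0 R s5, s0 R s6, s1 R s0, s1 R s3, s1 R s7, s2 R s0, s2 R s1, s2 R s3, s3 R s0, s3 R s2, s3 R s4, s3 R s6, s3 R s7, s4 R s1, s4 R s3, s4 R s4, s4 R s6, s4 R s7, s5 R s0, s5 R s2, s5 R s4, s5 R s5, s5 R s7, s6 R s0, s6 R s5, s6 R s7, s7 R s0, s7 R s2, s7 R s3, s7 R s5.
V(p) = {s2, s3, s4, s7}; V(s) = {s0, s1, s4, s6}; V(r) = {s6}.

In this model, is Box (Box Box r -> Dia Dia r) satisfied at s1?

Yes

At s1: Box (Box Box r -> Dia Dia r) requires Box Box r -> Dia Dia r at every successor {s0, s3, s7}.
    At s0: Box Box r is false, Dia Dia r is true, so Box Box r -> Dia Dia r is true.
      At s0: Box Box r requires Box r at every successor {s0, s2, s3, s4, s5, s6}.
        Box r fails at s0, so Box Box r is false at s0.
      At s0: Dia Dia r requires Dia r at some successor in {s0, s2, s3, s4, s5, s6}.
        Dia r holds at s0, so Dia Dia r is true at s0.
    At s3: Box Box r is false, Dia Dia r is true, so Box Box r -> Dia Dia r is true.
      At s3: Box Box r requires Box r at every successor {s0, s2, s4, s6, s7}.
        Box r fails at s0, so Box Box r is false at s3.
      At s3: Dia Dia r requires Dia r at some successor in {s0, s2, s4, s6, s7}.
        Dia r holds at s0, so Dia Dia r is true at s3.
    At s7: Box Box r is false, Dia Dia r is true, so Box Box r -> Dia Dia r is true.
      At s7: Box Box r requires Box r at every successor {s0, s2, s3, s5}.
        Box r fails at s0, so Box Box r is false at s7.
      At s7: Dia Dia r requires Dia r at some successor in {s0, s2, s3, s5}.
        Dia r holds at s0, so Dia Dia r is true at s7.
So Box (Box Box r -> Dia Dia r) is true at s1.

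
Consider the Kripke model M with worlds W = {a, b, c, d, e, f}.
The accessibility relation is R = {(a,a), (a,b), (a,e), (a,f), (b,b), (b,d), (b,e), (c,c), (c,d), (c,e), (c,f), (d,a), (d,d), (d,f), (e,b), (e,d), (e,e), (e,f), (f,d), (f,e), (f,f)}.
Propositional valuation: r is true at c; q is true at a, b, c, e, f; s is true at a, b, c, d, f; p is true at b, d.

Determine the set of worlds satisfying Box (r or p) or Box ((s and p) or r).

Let φ = Box (r or p) or Box ((s and p) or r). Evaluate φ at each world:
  a (successors {a, b, e, f}): φ is false.
  b (successors {b, d, e}): φ is false.
  c (successors {c, d, e, f}): φ is false.
  d (successors {a, d, f}): φ is false.
  e (successors {b, d, e, f}): φ is false.
  f (successors {d, e, f}): φ is false.
For instance, at d:
  At d: Box (r or p) is false, Box ((s and p) or r) is false, so Box (r or p) or Box ((s and p) or r) is false.
    At d: Box (r or p) requires r or p at every successor {a, d, f}.
      r or p fails at a, so Box (r or p) is false at d.
    At d: Box ((s and p) or r) requires (s and p) or r at every successor {a, d, f}.
      (s and p) or r fails at a, so Box ((s and p) or r) is false at d.
Satisfying worlds: none.

none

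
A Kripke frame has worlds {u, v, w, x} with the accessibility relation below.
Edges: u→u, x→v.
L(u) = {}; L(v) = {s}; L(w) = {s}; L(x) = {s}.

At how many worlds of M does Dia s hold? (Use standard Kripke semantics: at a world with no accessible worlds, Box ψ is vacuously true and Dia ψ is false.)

Recall that Dia ψ holds at a world iff ψ holds at some accessible world.
Let φ = Dia s. Evaluate φ at each world:
  u (successors {u}): φ is false.
  v (successors ∅): φ is false.
  w (successors ∅): φ is false.
  x (successors {v}): φ is true.
For instance, at x:
  At x: Dia s requires s at some successor in {v}.
    s holds at v, so Dia s is true at x.
Satisfying worlds: {x}

1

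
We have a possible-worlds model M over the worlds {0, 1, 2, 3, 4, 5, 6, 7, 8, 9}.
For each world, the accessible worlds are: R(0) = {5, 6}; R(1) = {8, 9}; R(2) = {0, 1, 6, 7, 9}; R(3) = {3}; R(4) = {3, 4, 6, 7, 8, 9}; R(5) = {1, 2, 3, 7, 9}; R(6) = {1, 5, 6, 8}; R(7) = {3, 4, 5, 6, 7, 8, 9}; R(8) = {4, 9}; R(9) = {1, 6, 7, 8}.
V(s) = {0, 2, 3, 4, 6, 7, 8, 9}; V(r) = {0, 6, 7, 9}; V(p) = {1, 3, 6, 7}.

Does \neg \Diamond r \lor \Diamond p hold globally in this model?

Let φ = \neg \Diamond r \lor \Diamond p. Evaluate φ at each world:
  0 (successors {5, 6}): φ is true.
  1 (successors {8, 9}): φ is false.
  2 (successors {0, 1, 6, 7, 9}): φ is true.
  3 (successors {3}): φ is true.
  4 (successors {3, 4, 6, 7, 8, 9}): φ is true.
  5 (successors {1, 2, 3, 7, 9}): φ is true.
  6 (successors {1, 5, 6, 8}): φ is true.
  7 (successors {3, 4, 5, 6, 7, 8, 9}): φ is true.
  8 (successors {4, 9}): φ is false.
  9 (successors {1, 6, 7, 8}): φ is true.
Detail at 1 (counterexample):
  At 1: \neg \Diamond r is false, \Diamond p is false, so \neg \Diamond r \lor \Diamond p is false.
    At 1: \Diamond r is true, so \neg \Diamond r is false.
      At 1: \Diamond r requires r at some successor in {8, 9}.
        r holds at 9, so \Diamond r is true at 1.
    At 1: \Diamond p requires p at some successor in {8, 9}.
      At 8: p is false.
      At 9: p is false.
    So \Diamond p is false at 1.

No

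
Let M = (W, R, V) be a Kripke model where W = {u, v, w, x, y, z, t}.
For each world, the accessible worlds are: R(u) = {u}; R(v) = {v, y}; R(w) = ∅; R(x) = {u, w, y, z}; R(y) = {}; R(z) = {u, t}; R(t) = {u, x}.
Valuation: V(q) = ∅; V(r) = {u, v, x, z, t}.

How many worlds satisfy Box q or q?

Let φ = Box q or q. Evaluate φ at each world:
  u (successors {u}): φ is false.
  v (successors {v, y}): φ is false.
  w (successors ∅): φ is true.
  x (successors {u, w, y, z}): φ is false.
  y (successors ∅): φ is true.
  z (successors {u, t}): φ is false.
  t (successors {u, x}): φ is false.
For instance, at z:
  At z: Box q is false, q is false, so Box q or q is false.
    At z: Box q requires q at every successor {u, t}.
      q fails at u, so Box q is false at z.
Satisfying worlds: {w, y}

2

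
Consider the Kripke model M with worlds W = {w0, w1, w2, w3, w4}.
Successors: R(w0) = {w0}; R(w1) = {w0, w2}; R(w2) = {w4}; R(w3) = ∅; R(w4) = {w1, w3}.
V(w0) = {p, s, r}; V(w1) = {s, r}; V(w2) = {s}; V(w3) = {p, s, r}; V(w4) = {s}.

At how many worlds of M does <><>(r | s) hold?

4

Recall that <>ψ holds at a world iff ψ holds at some accessible world.
Let φ = <><>(r | s). Evaluate φ at each world:
  w0 (successors {w0}): φ is true.
  w1 (successors {w0, w2}): φ is true.
  w2 (successors {w4}): φ is true.
  w3 (successors ∅): φ is false.
  w4 (successors {w1, w3}): φ is true.
For instance, at w1:
  At w1: <><>(r | s) requires <>(r | s) at some successor in {w0, w2}.
    <>(r | s) holds at w0, so <><>(r | s) is true at w1.
      At w0: <>(r | s) requires r | s at some successor in {w0}.
        r | s holds at w0, so <>(r | s) is true at w0.
Satisfying worlds: {w0, w1, w2, w4}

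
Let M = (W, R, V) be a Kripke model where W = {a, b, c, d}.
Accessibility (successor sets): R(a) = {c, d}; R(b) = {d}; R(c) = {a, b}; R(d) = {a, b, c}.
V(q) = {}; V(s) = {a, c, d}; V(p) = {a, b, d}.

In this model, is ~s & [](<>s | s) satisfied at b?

Yes

Recall that []ψ holds at a world iff ψ holds at every accessible world, and <>ψ holds iff ψ holds at some accessible world.
At b: ~s is true, [](<>s | s) is true, so ~s & [](<>s | s) is true.
  At b: [](<>s | s) requires <>s | s at every successor {d}.
      At d: <>s is true, s is true, so <>s | s is true.
  So [](<>s | s) is true at b.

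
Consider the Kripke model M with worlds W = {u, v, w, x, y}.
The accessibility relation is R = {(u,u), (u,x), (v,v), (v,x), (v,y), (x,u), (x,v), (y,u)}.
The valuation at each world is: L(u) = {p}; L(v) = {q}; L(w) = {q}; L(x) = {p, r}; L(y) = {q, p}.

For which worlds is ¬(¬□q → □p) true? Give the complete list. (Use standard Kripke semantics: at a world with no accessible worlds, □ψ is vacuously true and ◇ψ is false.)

v, x

Let φ = ¬(¬□q → □p). Evaluate φ at each world:
  u (successors {u, x}): φ is false.
  v (successors {v, x, y}): φ is true.
  w (successors ∅): φ is false.
  x (successors {u, v}): φ is true.
  y (successors {u}): φ is false.
For instance, at y:
  At y: ¬□q → □p is true, so ¬(¬□q → □p) is false.
    At y: ¬□q is true, □p is true, so ¬□q → □p is true.
      At y: □q is false, so ¬□q is true.
      At y: □p requires p at every successor {u}.
        At u: p is true.
      So □p is true at y.
Satisfying worlds: {v, x}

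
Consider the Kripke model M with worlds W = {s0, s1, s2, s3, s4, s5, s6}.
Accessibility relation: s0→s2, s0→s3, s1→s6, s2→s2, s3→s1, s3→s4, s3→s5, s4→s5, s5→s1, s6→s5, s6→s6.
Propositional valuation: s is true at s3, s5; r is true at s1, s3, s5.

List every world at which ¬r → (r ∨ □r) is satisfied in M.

Recall that □ψ holds at a world iff ψ holds at every accessible world, and ◇ψ holds iff ψ holds at some accessible world.
Let φ = ¬r → (r ∨ □r). Evaluate φ at each world:
  s0 (successors {s2, s3}): φ is false.
  s1 (successors {s6}): φ is true.
  s2 (successors {s2}): φ is false.
  s3 (successors {s1, s4, s5}): φ is true.
  s4 (successors {s5}): φ is true.
  s5 (successors {s1}): φ is true.
  s6 (successors {s5, s6}): φ is false.
For instance, at s1:
  At s1: ¬r is false, r ∨ □r is true, so ¬r → (r ∨ □r) is true.
    At s1: r is true, □r is false, so r ∨ □r is true.
      At s1: □r requires r at every successor {s6}.
        r fails at s6, so □r is false at s1.
Satisfying worlds: {s1, s3, s4, s5}

s1, s3, s4, s5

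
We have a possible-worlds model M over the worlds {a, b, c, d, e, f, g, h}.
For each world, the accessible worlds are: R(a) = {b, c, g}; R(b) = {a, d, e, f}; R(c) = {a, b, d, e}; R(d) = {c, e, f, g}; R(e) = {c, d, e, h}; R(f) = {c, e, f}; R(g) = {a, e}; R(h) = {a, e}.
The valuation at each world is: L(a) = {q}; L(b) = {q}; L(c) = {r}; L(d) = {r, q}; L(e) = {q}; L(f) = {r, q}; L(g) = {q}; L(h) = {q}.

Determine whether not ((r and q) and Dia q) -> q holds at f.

Yes

At f: not ((r and q) and Dia q) is false, q is true, so not ((r and q) and Dia q) -> q is true.
  At f: (r and q) and Dia q is true, so not ((r and q) and Dia q) is false.
    At f: r and q is true, Dia q is true, so (r and q) and Dia q is true.
      At f: Dia q requires q at some successor in {c, e, f}.
        q holds at e, so Dia q is true at f.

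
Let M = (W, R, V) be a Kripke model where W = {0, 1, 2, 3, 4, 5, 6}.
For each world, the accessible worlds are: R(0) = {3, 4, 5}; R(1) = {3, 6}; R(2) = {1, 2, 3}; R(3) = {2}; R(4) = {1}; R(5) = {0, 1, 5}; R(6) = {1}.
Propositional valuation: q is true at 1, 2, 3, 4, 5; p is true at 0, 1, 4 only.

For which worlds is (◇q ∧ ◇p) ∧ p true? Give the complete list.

0, 4

Let φ = (◇q ∧ ◇p) ∧ p. Evaluate φ at each world:
  0 (successors {3, 4, 5}): φ is true.
  1 (successors {3, 6}): φ is false.
  2 (successors {1, 2, 3}): φ is false.
  3 (successors {2}): φ is false.
  4 (successors {1}): φ is true.
  5 (successors {0, 1, 5}): φ is false.
  6 (successors {1}): φ is false.
For instance, at 4:
  At 4: ◇q ∧ ◇p is true, p is true, so (◇q ∧ ◇p) ∧ p is true.
    At 4: ◇q is true, ◇p is true, so ◇q ∧ ◇p is true.
      At 4: ◇q requires q at some successor in {1}.
        q holds at 1, so ◇q is true at 4.
      At 4: ◇p requires p at some successor in {1}.
        p holds at 1, so ◇p is true at 4.
Satisfying worlds: {0, 4}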